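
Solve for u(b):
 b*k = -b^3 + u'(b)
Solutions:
 u(b) = C1 + b^4/4 + b^2*k/2


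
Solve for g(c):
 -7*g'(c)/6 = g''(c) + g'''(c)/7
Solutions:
 g(c) = C1 + C2*exp(7*c*(-3 + sqrt(3))/6) + C3*exp(-7*c*(sqrt(3) + 3)/6)


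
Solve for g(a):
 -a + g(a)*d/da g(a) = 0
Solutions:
 g(a) = -sqrt(C1 + a^2)
 g(a) = sqrt(C1 + a^2)


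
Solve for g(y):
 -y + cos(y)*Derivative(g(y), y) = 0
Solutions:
 g(y) = C1 + Integral(y/cos(y), y)


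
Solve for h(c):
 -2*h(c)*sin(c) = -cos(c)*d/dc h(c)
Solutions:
 h(c) = C1/cos(c)^2


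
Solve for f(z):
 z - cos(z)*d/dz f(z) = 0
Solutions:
 f(z) = C1 + Integral(z/cos(z), z)


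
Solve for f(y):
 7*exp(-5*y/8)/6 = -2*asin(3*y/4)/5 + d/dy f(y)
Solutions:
 f(y) = C1 + 2*y*asin(3*y/4)/5 + 2*sqrt(16 - 9*y^2)/15 - 28*exp(-5*y/8)/15


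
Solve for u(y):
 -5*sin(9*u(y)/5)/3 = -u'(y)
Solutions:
 -5*y/3 + 5*log(cos(9*u(y)/5) - 1)/18 - 5*log(cos(9*u(y)/5) + 1)/18 = C1


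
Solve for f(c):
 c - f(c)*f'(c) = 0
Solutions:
 f(c) = -sqrt(C1 + c^2)
 f(c) = sqrt(C1 + c^2)


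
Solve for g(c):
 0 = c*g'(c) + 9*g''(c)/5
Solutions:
 g(c) = C1 + C2*erf(sqrt(10)*c/6)


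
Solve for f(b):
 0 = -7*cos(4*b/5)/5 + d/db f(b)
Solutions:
 f(b) = C1 + 7*sin(4*b/5)/4


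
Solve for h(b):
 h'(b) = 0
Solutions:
 h(b) = C1


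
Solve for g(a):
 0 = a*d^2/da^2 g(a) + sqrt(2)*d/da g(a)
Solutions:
 g(a) = C1 + C2*a^(1 - sqrt(2))


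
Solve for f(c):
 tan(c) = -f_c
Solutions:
 f(c) = C1 + log(cos(c))


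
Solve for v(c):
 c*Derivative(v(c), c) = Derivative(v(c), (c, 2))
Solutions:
 v(c) = C1 + C2*erfi(sqrt(2)*c/2)


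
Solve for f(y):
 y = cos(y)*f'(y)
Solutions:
 f(y) = C1 + Integral(y/cos(y), y)


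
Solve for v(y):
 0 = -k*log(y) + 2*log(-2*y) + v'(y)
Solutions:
 v(y) = C1 + y*(k - 2)*log(y) + y*(-k - 2*log(2) + 2 - 2*I*pi)


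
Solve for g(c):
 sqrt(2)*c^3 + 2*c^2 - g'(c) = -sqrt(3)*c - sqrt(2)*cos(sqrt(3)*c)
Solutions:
 g(c) = C1 + sqrt(2)*c^4/4 + 2*c^3/3 + sqrt(3)*c^2/2 + sqrt(6)*sin(sqrt(3)*c)/3


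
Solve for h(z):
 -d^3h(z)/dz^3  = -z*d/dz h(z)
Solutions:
 h(z) = C1 + Integral(C2*airyai(z) + C3*airybi(z), z)


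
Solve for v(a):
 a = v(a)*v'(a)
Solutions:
 v(a) = -sqrt(C1 + a^2)
 v(a) = sqrt(C1 + a^2)


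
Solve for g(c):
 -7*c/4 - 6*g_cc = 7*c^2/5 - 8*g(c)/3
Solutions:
 g(c) = C1*exp(-2*c/3) + C2*exp(2*c/3) + 21*c^2/40 + 21*c/32 + 189/80


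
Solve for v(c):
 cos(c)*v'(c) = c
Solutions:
 v(c) = C1 + Integral(c/cos(c), c)


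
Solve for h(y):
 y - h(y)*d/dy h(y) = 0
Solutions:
 h(y) = -sqrt(C1 + y^2)
 h(y) = sqrt(C1 + y^2)


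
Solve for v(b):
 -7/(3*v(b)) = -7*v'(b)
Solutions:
 v(b) = -sqrt(C1 + 6*b)/3
 v(b) = sqrt(C1 + 6*b)/3


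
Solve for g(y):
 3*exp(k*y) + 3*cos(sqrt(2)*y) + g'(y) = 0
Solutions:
 g(y) = C1 - 3*sqrt(2)*sin(sqrt(2)*y)/2 - 3*exp(k*y)/k


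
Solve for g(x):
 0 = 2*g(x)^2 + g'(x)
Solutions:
 g(x) = 1/(C1 + 2*x)


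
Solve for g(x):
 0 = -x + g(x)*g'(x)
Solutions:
 g(x) = -sqrt(C1 + x^2)
 g(x) = sqrt(C1 + x^2)


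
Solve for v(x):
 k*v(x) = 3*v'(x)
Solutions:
 v(x) = C1*exp(k*x/3)


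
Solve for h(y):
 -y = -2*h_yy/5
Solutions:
 h(y) = C1 + C2*y + 5*y^3/12


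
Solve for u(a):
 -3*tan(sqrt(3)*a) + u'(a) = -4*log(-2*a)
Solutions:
 u(a) = C1 - 4*a*log(-a) - 4*a*log(2) + 4*a - sqrt(3)*log(cos(sqrt(3)*a))


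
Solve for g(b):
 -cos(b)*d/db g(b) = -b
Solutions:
 g(b) = C1 + Integral(b/cos(b), b)


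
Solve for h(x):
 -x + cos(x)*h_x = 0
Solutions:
 h(x) = C1 + Integral(x/cos(x), x)


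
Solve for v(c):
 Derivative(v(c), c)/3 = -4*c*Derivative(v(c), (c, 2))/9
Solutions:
 v(c) = C1 + C2*c^(1/4)


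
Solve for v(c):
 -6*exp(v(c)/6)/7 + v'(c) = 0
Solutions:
 v(c) = 6*log(-1/(C1 + 6*c)) + 6*log(42)


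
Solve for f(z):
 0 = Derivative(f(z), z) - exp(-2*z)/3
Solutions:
 f(z) = C1 - exp(-2*z)/6


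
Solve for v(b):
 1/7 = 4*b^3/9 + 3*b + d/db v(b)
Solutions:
 v(b) = C1 - b^4/9 - 3*b^2/2 + b/7


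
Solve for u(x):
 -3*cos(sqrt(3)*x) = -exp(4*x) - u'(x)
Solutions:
 u(x) = C1 - exp(4*x)/4 + sqrt(3)*sin(sqrt(3)*x)


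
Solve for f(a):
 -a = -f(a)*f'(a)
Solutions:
 f(a) = -sqrt(C1 + a^2)
 f(a) = sqrt(C1 + a^2)


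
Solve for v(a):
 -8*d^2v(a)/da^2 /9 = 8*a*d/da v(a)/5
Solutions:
 v(a) = C1 + C2*erf(3*sqrt(10)*a/10)


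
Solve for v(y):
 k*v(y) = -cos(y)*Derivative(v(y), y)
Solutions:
 v(y) = C1*exp(k*(log(sin(y) - 1) - log(sin(y) + 1))/2)


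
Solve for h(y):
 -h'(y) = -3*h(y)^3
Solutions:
 h(y) = -sqrt(2)*sqrt(-1/(C1 + 3*y))/2
 h(y) = sqrt(2)*sqrt(-1/(C1 + 3*y))/2


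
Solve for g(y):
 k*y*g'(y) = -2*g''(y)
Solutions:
 g(y) = Piecewise((-sqrt(pi)*C1*erf(sqrt(k)*y/2)/sqrt(k) - C2, (k > 0) | (k < 0)), (-C1*y - C2, True))


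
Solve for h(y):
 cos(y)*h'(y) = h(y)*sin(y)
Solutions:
 h(y) = C1/cos(y)


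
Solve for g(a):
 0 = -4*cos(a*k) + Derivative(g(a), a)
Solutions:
 g(a) = C1 + 4*sin(a*k)/k


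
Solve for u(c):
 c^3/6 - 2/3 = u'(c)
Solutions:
 u(c) = C1 + c^4/24 - 2*c/3


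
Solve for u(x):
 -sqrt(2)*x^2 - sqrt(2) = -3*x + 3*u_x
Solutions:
 u(x) = C1 - sqrt(2)*x^3/9 + x^2/2 - sqrt(2)*x/3


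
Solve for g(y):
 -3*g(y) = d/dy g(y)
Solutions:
 g(y) = C1*exp(-3*y)


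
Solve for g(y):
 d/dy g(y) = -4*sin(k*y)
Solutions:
 g(y) = C1 + 4*cos(k*y)/k


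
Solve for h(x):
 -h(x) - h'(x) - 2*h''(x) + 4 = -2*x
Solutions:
 h(x) = 2*x + (C1*sin(sqrt(7)*x/4) + C2*cos(sqrt(7)*x/4))*exp(-x/4) + 2


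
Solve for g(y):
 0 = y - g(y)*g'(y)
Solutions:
 g(y) = -sqrt(C1 + y^2)
 g(y) = sqrt(C1 + y^2)


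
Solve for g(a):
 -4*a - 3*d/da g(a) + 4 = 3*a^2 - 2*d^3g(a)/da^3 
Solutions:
 g(a) = C1 + C2*exp(-sqrt(6)*a/2) + C3*exp(sqrt(6)*a/2) - a^3/3 - 2*a^2/3


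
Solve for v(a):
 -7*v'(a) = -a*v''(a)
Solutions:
 v(a) = C1 + C2*a^8


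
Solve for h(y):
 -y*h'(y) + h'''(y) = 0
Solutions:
 h(y) = C1 + Integral(C2*airyai(y) + C3*airybi(y), y)


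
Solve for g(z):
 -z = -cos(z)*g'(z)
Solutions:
 g(z) = C1 + Integral(z/cos(z), z)


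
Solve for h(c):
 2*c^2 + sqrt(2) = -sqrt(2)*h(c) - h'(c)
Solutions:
 h(c) = C1*exp(-sqrt(2)*c) - sqrt(2)*c^2 + 2*c - sqrt(2) - 1


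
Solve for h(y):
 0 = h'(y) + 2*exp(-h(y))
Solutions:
 h(y) = log(C1 - 2*y)


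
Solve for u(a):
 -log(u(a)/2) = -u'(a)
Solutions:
 Integral(1/(-log(_y) + log(2)), (_y, u(a))) = C1 - a


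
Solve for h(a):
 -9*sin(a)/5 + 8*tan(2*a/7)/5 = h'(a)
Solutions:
 h(a) = C1 - 28*log(cos(2*a/7))/5 + 9*cos(a)/5


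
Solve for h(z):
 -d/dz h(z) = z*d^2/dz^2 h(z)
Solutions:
 h(z) = C1 + C2*log(z)


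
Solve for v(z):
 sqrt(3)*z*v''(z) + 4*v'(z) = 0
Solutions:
 v(z) = C1 + C2*z^(1 - 4*sqrt(3)/3)


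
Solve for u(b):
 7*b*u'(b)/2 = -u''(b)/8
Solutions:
 u(b) = C1 + C2*erf(sqrt(14)*b)


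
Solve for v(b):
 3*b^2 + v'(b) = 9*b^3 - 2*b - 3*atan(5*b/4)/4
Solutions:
 v(b) = C1 + 9*b^4/4 - b^3 - b^2 - 3*b*atan(5*b/4)/4 + 3*log(25*b^2 + 16)/10


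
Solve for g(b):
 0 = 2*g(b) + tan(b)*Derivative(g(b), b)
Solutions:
 g(b) = C1/sin(b)^2


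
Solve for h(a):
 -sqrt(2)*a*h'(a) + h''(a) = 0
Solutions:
 h(a) = C1 + C2*erfi(2^(3/4)*a/2)


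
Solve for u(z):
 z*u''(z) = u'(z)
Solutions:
 u(z) = C1 + C2*z^2


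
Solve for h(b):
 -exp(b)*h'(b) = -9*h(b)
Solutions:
 h(b) = C1*exp(-9*exp(-b))


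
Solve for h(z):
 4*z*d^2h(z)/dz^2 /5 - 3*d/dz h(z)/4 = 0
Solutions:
 h(z) = C1 + C2*z^(31/16)


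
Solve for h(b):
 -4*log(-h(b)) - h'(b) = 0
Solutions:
 -li(-h(b)) = C1 - 4*b


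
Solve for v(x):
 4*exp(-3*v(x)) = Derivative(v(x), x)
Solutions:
 v(x) = log(C1 + 12*x)/3
 v(x) = log((-3^(1/3) - 3^(5/6)*I)*(C1 + 4*x)^(1/3)/2)
 v(x) = log((-3^(1/3) + 3^(5/6)*I)*(C1 + 4*x)^(1/3)/2)


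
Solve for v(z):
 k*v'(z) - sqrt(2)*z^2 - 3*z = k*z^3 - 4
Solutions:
 v(z) = C1 + z^4/4 + sqrt(2)*z^3/(3*k) + 3*z^2/(2*k) - 4*z/k


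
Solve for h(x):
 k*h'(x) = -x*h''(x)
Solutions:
 h(x) = C1 + x^(1 - re(k))*(C2*sin(log(x)*Abs(im(k))) + C3*cos(log(x)*im(k)))


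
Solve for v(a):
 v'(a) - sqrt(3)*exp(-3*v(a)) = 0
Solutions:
 v(a) = log(C1 + 3*sqrt(3)*a)/3
 v(a) = log((-3^(1/3) - 3^(5/6)*I)*(C1 + sqrt(3)*a)^(1/3)/2)
 v(a) = log((-3^(1/3) + 3^(5/6)*I)*(C1 + sqrt(3)*a)^(1/3)/2)


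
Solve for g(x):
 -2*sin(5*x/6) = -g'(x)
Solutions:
 g(x) = C1 - 12*cos(5*x/6)/5


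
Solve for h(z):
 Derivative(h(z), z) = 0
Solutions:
 h(z) = C1


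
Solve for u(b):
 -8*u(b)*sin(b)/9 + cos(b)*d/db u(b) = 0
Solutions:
 u(b) = C1/cos(b)^(8/9)


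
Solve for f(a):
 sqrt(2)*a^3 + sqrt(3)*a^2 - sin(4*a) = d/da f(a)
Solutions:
 f(a) = C1 + sqrt(2)*a^4/4 + sqrt(3)*a^3/3 + cos(4*a)/4


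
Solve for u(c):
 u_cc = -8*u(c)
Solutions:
 u(c) = C1*sin(2*sqrt(2)*c) + C2*cos(2*sqrt(2)*c)


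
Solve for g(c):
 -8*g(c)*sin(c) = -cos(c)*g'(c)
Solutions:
 g(c) = C1/cos(c)^8


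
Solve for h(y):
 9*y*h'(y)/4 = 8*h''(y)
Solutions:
 h(y) = C1 + C2*erfi(3*y/8)


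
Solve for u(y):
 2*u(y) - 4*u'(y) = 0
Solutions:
 u(y) = C1*exp(y/2)


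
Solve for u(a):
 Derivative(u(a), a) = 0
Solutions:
 u(a) = C1


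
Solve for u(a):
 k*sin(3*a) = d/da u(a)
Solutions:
 u(a) = C1 - k*cos(3*a)/3


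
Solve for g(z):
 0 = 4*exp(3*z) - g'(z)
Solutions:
 g(z) = C1 + 4*exp(3*z)/3


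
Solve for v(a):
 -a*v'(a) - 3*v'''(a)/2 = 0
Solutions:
 v(a) = C1 + Integral(C2*airyai(-2^(1/3)*3^(2/3)*a/3) + C3*airybi(-2^(1/3)*3^(2/3)*a/3), a)


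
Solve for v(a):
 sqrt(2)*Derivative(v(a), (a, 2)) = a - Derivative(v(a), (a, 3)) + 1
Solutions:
 v(a) = C1 + C2*a + C3*exp(-sqrt(2)*a) + sqrt(2)*a^3/12 + a^2*(-1 + sqrt(2))/4


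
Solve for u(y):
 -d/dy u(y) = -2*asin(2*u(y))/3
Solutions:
 Integral(1/asin(2*_y), (_y, u(y))) = C1 + 2*y/3


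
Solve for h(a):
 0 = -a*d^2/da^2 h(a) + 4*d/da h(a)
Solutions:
 h(a) = C1 + C2*a^5


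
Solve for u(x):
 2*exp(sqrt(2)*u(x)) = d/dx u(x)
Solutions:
 u(x) = sqrt(2)*(2*log(-1/(C1 + 2*x)) - log(2))/4


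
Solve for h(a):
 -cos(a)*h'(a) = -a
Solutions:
 h(a) = C1 + Integral(a/cos(a), a)


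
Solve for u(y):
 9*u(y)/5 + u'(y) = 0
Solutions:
 u(y) = C1*exp(-9*y/5)


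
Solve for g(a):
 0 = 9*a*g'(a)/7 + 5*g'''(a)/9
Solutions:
 g(a) = C1 + Integral(C2*airyai(-3*3^(1/3)*35^(2/3)*a/35) + C3*airybi(-3*3^(1/3)*35^(2/3)*a/35), a)


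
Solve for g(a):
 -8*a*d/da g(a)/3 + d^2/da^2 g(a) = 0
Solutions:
 g(a) = C1 + C2*erfi(2*sqrt(3)*a/3)


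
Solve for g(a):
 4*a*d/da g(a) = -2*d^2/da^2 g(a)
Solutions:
 g(a) = C1 + C2*erf(a)


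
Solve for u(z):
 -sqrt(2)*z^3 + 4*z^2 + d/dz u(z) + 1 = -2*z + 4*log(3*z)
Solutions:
 u(z) = C1 + sqrt(2)*z^4/4 - 4*z^3/3 - z^2 + 4*z*log(z) - 5*z + z*log(81)


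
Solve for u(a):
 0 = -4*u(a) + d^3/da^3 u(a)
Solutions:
 u(a) = C3*exp(2^(2/3)*a) + (C1*sin(2^(2/3)*sqrt(3)*a/2) + C2*cos(2^(2/3)*sqrt(3)*a/2))*exp(-2^(2/3)*a/2)


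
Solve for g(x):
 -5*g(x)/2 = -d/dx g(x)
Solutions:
 g(x) = C1*exp(5*x/2)


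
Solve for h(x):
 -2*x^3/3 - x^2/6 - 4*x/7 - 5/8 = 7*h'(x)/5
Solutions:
 h(x) = C1 - 5*x^4/42 - 5*x^3/126 - 10*x^2/49 - 25*x/56


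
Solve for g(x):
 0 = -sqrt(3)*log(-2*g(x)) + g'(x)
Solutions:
 -sqrt(3)*Integral(1/(log(-_y) + log(2)), (_y, g(x)))/3 = C1 - x


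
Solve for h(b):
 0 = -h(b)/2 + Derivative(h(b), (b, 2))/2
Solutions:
 h(b) = C1*exp(-b) + C2*exp(b)


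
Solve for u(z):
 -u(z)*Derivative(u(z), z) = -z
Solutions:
 u(z) = -sqrt(C1 + z^2)
 u(z) = sqrt(C1 + z^2)


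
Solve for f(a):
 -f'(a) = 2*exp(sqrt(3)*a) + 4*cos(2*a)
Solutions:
 f(a) = C1 - 2*sqrt(3)*exp(sqrt(3)*a)/3 - 2*sin(2*a)


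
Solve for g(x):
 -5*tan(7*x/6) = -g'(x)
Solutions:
 g(x) = C1 - 30*log(cos(7*x/6))/7


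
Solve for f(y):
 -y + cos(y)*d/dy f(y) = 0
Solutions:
 f(y) = C1 + Integral(y/cos(y), y)


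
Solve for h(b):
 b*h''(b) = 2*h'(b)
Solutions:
 h(b) = C1 + C2*b^3


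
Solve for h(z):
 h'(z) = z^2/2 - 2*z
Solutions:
 h(z) = C1 + z^3/6 - z^2


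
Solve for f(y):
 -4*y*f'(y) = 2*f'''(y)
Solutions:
 f(y) = C1 + Integral(C2*airyai(-2^(1/3)*y) + C3*airybi(-2^(1/3)*y), y)


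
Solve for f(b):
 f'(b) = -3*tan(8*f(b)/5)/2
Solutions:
 f(b) = -5*asin(C1*exp(-12*b/5))/8 + 5*pi/8
 f(b) = 5*asin(C1*exp(-12*b/5))/8


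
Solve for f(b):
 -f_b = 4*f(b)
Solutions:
 f(b) = C1*exp(-4*b)


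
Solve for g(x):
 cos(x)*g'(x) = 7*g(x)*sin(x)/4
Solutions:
 g(x) = C1/cos(x)^(7/4)


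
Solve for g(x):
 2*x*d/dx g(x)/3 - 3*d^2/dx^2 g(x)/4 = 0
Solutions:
 g(x) = C1 + C2*erfi(2*x/3)


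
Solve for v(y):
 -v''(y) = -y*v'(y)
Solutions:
 v(y) = C1 + C2*erfi(sqrt(2)*y/2)


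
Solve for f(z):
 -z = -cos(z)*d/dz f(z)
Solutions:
 f(z) = C1 + Integral(z/cos(z), z)


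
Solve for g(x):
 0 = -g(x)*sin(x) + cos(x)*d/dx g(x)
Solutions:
 g(x) = C1/cos(x)


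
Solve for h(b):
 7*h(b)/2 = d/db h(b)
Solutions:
 h(b) = C1*exp(7*b/2)


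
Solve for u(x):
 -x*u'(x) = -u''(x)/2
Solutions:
 u(x) = C1 + C2*erfi(x)


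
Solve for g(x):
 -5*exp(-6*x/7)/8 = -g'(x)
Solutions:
 g(x) = C1 - 35*exp(-6*x/7)/48


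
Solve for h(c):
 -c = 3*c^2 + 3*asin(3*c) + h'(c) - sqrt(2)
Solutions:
 h(c) = C1 - c^3 - c^2/2 - 3*c*asin(3*c) + sqrt(2)*c - sqrt(1 - 9*c^2)


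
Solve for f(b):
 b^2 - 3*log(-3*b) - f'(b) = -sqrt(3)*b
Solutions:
 f(b) = C1 + b^3/3 + sqrt(3)*b^2/2 - 3*b*log(-b) + 3*b*(1 - log(3))


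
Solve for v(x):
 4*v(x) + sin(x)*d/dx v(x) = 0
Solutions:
 v(x) = C1*(cos(x)^2 + 2*cos(x) + 1)/(cos(x)^2 - 2*cos(x) + 1)


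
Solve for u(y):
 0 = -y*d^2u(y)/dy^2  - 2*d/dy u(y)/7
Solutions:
 u(y) = C1 + C2*y^(5/7)


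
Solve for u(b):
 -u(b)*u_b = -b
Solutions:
 u(b) = -sqrt(C1 + b^2)
 u(b) = sqrt(C1 + b^2)


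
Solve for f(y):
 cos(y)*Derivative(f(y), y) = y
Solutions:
 f(y) = C1 + Integral(y/cos(y), y)


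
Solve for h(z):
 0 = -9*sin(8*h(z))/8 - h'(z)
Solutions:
 h(z) = -acos((-C1 - exp(18*z))/(C1 - exp(18*z)))/8 + pi/4
 h(z) = acos((-C1 - exp(18*z))/(C1 - exp(18*z)))/8


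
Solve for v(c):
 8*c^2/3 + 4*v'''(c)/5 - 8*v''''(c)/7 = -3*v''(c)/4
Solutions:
 v(c) = C1 + C2*c + C3*exp(c*(14 - sqrt(1246))/40) + C4*exp(c*(14 + sqrt(1246))/40) - 8*c^4/27 + 512*c^3/405 - 134144*c^2/14175


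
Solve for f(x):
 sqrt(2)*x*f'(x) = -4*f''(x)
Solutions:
 f(x) = C1 + C2*erf(2^(3/4)*x/4)


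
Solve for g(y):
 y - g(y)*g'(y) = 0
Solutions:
 g(y) = -sqrt(C1 + y^2)
 g(y) = sqrt(C1 + y^2)


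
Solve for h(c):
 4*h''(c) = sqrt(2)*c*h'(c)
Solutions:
 h(c) = C1 + C2*erfi(2^(3/4)*c/4)


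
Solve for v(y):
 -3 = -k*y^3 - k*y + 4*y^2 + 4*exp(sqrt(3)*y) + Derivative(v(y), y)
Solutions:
 v(y) = C1 + k*y^4/4 + k*y^2/2 - 4*y^3/3 - 3*y - 4*sqrt(3)*exp(sqrt(3)*y)/3


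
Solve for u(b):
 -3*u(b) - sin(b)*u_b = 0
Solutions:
 u(b) = C1*(cos(b) + 1)^(3/2)/(cos(b) - 1)^(3/2)


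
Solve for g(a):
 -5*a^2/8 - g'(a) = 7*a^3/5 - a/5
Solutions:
 g(a) = C1 - 7*a^4/20 - 5*a^3/24 + a^2/10


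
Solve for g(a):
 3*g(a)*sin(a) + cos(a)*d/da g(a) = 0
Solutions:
 g(a) = C1*cos(a)^3


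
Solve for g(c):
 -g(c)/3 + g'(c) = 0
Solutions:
 g(c) = C1*exp(c/3)


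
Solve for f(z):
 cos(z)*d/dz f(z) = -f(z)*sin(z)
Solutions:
 f(z) = C1*cos(z)


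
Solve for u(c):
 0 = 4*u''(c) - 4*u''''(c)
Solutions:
 u(c) = C1 + C2*c + C3*exp(-c) + C4*exp(c)


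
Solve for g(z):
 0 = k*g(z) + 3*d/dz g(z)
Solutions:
 g(z) = C1*exp(-k*z/3)


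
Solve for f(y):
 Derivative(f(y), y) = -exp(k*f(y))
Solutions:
 f(y) = Piecewise((log(1/(C1*k + k*y))/k, Ne(k, 0)), (nan, True))
 f(y) = Piecewise((C1 - y, Eq(k, 0)), (nan, True))


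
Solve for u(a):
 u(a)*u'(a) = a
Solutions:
 u(a) = -sqrt(C1 + a^2)
 u(a) = sqrt(C1 + a^2)


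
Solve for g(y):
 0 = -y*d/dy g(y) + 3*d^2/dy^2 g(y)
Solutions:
 g(y) = C1 + C2*erfi(sqrt(6)*y/6)


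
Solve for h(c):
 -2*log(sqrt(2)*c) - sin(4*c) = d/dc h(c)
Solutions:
 h(c) = C1 - 2*c*log(c) - c*log(2) + 2*c + cos(4*c)/4


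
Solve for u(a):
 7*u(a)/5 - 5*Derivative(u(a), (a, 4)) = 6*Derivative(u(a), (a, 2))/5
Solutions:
 u(a) = C1*exp(-a*sqrt(-3 + 2*sqrt(46))/5) + C2*exp(a*sqrt(-3 + 2*sqrt(46))/5) + C3*sin(a*sqrt(3 + 2*sqrt(46))/5) + C4*cos(a*sqrt(3 + 2*sqrt(46))/5)


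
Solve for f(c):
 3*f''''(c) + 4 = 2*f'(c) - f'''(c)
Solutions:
 f(c) = C1 + C2*exp(-c*((9*sqrt(723) + 242)^(-1/3) + 2 + (9*sqrt(723) + 242)^(1/3))/18)*sin(sqrt(3)*c*(-(9*sqrt(723) + 242)^(1/3) + (9*sqrt(723) + 242)^(-1/3))/18) + C3*exp(-c*((9*sqrt(723) + 242)^(-1/3) + 2 + (9*sqrt(723) + 242)^(1/3))/18)*cos(sqrt(3)*c*(-(9*sqrt(723) + 242)^(1/3) + (9*sqrt(723) + 242)^(-1/3))/18) + C4*exp(c*(-1 + (9*sqrt(723) + 242)^(-1/3) + (9*sqrt(723) + 242)^(1/3))/9) + 2*c


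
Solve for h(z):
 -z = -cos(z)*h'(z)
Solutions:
 h(z) = C1 + Integral(z/cos(z), z)


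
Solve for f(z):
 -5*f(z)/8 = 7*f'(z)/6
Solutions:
 f(z) = C1*exp(-15*z/28)


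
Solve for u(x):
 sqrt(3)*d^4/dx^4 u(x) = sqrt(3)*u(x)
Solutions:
 u(x) = C1*exp(-x) + C2*exp(x) + C3*sin(x) + C4*cos(x)


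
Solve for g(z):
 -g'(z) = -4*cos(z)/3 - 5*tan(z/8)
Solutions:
 g(z) = C1 - 40*log(cos(z/8)) + 4*sin(z)/3


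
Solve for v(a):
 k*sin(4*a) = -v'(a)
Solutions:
 v(a) = C1 + k*cos(4*a)/4


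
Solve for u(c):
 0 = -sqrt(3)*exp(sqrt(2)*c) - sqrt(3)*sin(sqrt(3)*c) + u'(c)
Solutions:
 u(c) = C1 + sqrt(6)*exp(sqrt(2)*c)/2 - cos(sqrt(3)*c)


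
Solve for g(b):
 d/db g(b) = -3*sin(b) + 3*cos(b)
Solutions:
 g(b) = C1 + 3*sqrt(2)*sin(b + pi/4)


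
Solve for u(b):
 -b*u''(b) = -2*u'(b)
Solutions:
 u(b) = C1 + C2*b^3


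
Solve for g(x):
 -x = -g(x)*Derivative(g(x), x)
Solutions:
 g(x) = -sqrt(C1 + x^2)
 g(x) = sqrt(C1 + x^2)


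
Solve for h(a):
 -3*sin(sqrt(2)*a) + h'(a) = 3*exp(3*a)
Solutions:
 h(a) = C1 + exp(3*a) - 3*sqrt(2)*cos(sqrt(2)*a)/2


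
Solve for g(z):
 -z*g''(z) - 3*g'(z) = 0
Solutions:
 g(z) = C1 + C2/z^2


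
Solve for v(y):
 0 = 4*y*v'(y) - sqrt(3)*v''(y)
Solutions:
 v(y) = C1 + C2*erfi(sqrt(2)*3^(3/4)*y/3)


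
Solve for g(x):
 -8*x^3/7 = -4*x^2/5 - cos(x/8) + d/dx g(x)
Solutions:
 g(x) = C1 - 2*x^4/7 + 4*x^3/15 + 8*sin(x/8)


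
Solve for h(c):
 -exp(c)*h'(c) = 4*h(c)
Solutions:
 h(c) = C1*exp(4*exp(-c))


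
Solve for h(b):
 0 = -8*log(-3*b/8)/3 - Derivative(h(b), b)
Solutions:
 h(b) = C1 - 8*b*log(-b)/3 + b*(-8*log(3)/3 + 8/3 + 8*log(2))


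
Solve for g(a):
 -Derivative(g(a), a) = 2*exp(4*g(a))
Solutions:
 g(a) = log(-I*(1/(C1 + 8*a))^(1/4))
 g(a) = log(I*(1/(C1 + 8*a))^(1/4))
 g(a) = log(-(1/(C1 + 8*a))^(1/4))
 g(a) = log(1/(C1 + 8*a))/4


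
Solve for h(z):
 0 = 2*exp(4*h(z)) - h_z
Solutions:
 h(z) = log(-(-1/(C1 + 8*z))^(1/4))
 h(z) = log(-1/(C1 + 8*z))/4
 h(z) = log(-I*(-1/(C1 + 8*z))^(1/4))
 h(z) = log(I*(-1/(C1 + 8*z))^(1/4))


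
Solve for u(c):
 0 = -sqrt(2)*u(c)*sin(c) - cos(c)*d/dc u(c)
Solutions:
 u(c) = C1*cos(c)^(sqrt(2))


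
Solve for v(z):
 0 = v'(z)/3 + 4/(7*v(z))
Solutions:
 v(z) = -sqrt(C1 - 168*z)/7
 v(z) = sqrt(C1 - 168*z)/7


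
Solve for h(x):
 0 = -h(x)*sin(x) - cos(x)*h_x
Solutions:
 h(x) = C1*cos(x)


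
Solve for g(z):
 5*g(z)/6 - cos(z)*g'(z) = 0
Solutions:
 g(z) = C1*(sin(z) + 1)^(5/12)/(sin(z) - 1)^(5/12)


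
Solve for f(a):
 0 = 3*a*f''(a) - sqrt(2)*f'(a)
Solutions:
 f(a) = C1 + C2*a^(sqrt(2)/3 + 1)


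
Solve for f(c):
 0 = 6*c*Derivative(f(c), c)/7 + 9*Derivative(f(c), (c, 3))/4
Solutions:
 f(c) = C1 + Integral(C2*airyai(-2*21^(2/3)*c/21) + C3*airybi(-2*21^(2/3)*c/21), c)


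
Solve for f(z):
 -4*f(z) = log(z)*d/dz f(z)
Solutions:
 f(z) = C1*exp(-4*li(z))


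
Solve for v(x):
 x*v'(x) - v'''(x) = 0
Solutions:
 v(x) = C1 + Integral(C2*airyai(x) + C3*airybi(x), x)


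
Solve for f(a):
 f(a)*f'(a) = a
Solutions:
 f(a) = -sqrt(C1 + a^2)
 f(a) = sqrt(C1 + a^2)


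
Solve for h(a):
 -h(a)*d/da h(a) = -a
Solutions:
 h(a) = -sqrt(C1 + a^2)
 h(a) = sqrt(C1 + a^2)


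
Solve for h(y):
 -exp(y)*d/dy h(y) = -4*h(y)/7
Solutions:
 h(y) = C1*exp(-4*exp(-y)/7)


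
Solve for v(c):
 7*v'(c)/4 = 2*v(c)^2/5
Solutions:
 v(c) = -35/(C1 + 8*c)


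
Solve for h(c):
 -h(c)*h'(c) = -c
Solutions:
 h(c) = -sqrt(C1 + c^2)
 h(c) = sqrt(C1 + c^2)


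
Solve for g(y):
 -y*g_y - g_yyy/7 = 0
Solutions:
 g(y) = C1 + Integral(C2*airyai(-7^(1/3)*y) + C3*airybi(-7^(1/3)*y), y)


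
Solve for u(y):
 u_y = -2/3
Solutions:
 u(y) = C1 - 2*y/3


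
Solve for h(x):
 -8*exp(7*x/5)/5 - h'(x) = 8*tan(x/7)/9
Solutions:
 h(x) = C1 - 8*exp(7*x/5)/7 + 56*log(cos(x/7))/9


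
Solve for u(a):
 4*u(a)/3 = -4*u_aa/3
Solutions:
 u(a) = C1*sin(a) + C2*cos(a)


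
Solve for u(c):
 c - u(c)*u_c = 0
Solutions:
 u(c) = -sqrt(C1 + c^2)
 u(c) = sqrt(C1 + c^2)


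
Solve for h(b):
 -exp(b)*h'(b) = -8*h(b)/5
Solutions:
 h(b) = C1*exp(-8*exp(-b)/5)


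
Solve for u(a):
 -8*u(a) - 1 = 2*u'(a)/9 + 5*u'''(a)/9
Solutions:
 u(a) = C1*exp(-30^(1/3)*a*(-(810 + sqrt(656130))^(1/3) + 30^(1/3)/(810 + sqrt(656130))^(1/3))/30)*sin(10^(1/3)*3^(1/6)*a*(3*10^(1/3)/(810 + sqrt(656130))^(1/3) + 3^(2/3)*(810 + sqrt(656130))^(1/3))/30) + C2*exp(-30^(1/3)*a*(-(810 + sqrt(656130))^(1/3) + 30^(1/3)/(810 + sqrt(656130))^(1/3))/30)*cos(10^(1/3)*3^(1/6)*a*(3*10^(1/3)/(810 + sqrt(656130))^(1/3) + 3^(2/3)*(810 + sqrt(656130))^(1/3))/30) + C3*exp(30^(1/3)*a*(-(810 + sqrt(656130))^(1/3) + 30^(1/3)/(810 + sqrt(656130))^(1/3))/15) - 1/8


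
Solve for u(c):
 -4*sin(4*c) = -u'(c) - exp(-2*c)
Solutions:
 u(c) = C1 - cos(4*c) + exp(-2*c)/2


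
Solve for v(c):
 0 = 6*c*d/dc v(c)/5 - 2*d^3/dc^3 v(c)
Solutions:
 v(c) = C1 + Integral(C2*airyai(3^(1/3)*5^(2/3)*c/5) + C3*airybi(3^(1/3)*5^(2/3)*c/5), c)


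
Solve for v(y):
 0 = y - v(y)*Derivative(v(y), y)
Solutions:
 v(y) = -sqrt(C1 + y^2)
 v(y) = sqrt(C1 + y^2)


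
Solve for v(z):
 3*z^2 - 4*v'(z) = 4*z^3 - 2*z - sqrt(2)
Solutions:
 v(z) = C1 - z^4/4 + z^3/4 + z^2/4 + sqrt(2)*z/4


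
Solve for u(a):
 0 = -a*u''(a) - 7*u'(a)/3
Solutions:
 u(a) = C1 + C2/a^(4/3)


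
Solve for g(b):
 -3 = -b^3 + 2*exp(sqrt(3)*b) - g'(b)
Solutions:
 g(b) = C1 - b^4/4 + 3*b + 2*sqrt(3)*exp(sqrt(3)*b)/3


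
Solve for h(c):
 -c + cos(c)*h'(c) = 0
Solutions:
 h(c) = C1 + Integral(c/cos(c), c)


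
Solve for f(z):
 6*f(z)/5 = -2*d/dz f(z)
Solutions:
 f(z) = C1*exp(-3*z/5)


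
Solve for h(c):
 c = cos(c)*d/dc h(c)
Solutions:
 h(c) = C1 + Integral(c/cos(c), c)


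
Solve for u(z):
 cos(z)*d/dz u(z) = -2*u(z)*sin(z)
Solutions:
 u(z) = C1*cos(z)^2


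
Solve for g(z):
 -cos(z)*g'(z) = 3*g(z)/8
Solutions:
 g(z) = C1*(sin(z) - 1)^(3/16)/(sin(z) + 1)^(3/16)


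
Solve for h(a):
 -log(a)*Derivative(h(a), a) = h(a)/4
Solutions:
 h(a) = C1*exp(-li(a)/4)


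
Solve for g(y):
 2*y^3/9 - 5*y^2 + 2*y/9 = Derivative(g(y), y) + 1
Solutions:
 g(y) = C1 + y^4/18 - 5*y^3/3 + y^2/9 - y


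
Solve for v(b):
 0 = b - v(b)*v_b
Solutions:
 v(b) = -sqrt(C1 + b^2)
 v(b) = sqrt(C1 + b^2)


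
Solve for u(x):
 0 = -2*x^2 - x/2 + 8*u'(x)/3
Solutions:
 u(x) = C1 + x^3/4 + 3*x^2/32


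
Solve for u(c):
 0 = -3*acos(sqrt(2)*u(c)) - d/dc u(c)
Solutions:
 Integral(1/acos(sqrt(2)*_y), (_y, u(c))) = C1 - 3*c


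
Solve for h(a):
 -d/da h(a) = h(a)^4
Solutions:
 h(a) = (-3^(2/3) - 3*3^(1/6)*I)*(1/(C1 + a))^(1/3)/6
 h(a) = (-3^(2/3) + 3*3^(1/6)*I)*(1/(C1 + a))^(1/3)/6
 h(a) = (1/(C1 + 3*a))^(1/3)


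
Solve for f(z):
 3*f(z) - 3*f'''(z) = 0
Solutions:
 f(z) = C3*exp(z) + (C1*sin(sqrt(3)*z/2) + C2*cos(sqrt(3)*z/2))*exp(-z/2)


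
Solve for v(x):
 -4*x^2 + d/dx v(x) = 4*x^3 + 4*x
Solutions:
 v(x) = C1 + x^4 + 4*x^3/3 + 2*x^2


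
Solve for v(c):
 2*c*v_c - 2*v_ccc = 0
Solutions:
 v(c) = C1 + Integral(C2*airyai(c) + C3*airybi(c), c)


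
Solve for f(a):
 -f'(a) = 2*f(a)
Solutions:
 f(a) = C1*exp(-2*a)


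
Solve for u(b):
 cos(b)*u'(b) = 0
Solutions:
 u(b) = C1


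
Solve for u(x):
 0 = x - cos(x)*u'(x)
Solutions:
 u(x) = C1 + Integral(x/cos(x), x)


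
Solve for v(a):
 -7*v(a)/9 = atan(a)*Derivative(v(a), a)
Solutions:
 v(a) = C1*exp(-7*Integral(1/atan(a), a)/9)


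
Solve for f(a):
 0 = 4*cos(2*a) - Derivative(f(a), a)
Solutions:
 f(a) = C1 + 2*sin(2*a)


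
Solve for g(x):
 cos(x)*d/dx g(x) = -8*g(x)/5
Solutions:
 g(x) = C1*(sin(x) - 1)^(4/5)/(sin(x) + 1)^(4/5)


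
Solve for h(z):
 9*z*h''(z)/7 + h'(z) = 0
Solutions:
 h(z) = C1 + C2*z^(2/9)


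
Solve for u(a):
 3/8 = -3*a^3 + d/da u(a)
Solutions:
 u(a) = C1 + 3*a^4/4 + 3*a/8


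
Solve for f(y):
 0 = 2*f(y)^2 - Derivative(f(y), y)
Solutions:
 f(y) = -1/(C1 + 2*y)


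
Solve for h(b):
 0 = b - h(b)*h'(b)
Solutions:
 h(b) = -sqrt(C1 + b^2)
 h(b) = sqrt(C1 + b^2)


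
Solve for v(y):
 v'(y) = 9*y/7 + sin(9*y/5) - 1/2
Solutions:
 v(y) = C1 + 9*y^2/14 - y/2 - 5*cos(9*y/5)/9


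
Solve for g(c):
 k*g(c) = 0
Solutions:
 g(c) = 0


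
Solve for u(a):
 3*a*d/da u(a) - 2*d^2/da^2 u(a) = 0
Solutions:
 u(a) = C1 + C2*erfi(sqrt(3)*a/2)


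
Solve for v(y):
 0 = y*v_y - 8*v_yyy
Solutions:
 v(y) = C1 + Integral(C2*airyai(y/2) + C3*airybi(y/2), y)


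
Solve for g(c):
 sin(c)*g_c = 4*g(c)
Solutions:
 g(c) = C1*(cos(c)^2 - 2*cos(c) + 1)/(cos(c)^2 + 2*cos(c) + 1)


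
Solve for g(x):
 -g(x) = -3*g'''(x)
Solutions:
 g(x) = C3*exp(3^(2/3)*x/3) + (C1*sin(3^(1/6)*x/2) + C2*cos(3^(1/6)*x/2))*exp(-3^(2/3)*x/6)


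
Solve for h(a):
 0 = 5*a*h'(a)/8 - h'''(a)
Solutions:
 h(a) = C1 + Integral(C2*airyai(5^(1/3)*a/2) + C3*airybi(5^(1/3)*a/2), a)


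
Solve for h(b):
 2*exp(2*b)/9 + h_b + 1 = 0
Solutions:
 h(b) = C1 - b - exp(2*b)/9


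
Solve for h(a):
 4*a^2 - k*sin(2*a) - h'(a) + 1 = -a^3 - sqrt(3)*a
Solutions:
 h(a) = C1 + a^4/4 + 4*a^3/3 + sqrt(3)*a^2/2 + a + k*cos(2*a)/2


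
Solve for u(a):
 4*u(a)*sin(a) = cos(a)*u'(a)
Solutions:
 u(a) = C1/cos(a)^4


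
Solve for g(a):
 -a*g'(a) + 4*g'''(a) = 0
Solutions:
 g(a) = C1 + Integral(C2*airyai(2^(1/3)*a/2) + C3*airybi(2^(1/3)*a/2), a)


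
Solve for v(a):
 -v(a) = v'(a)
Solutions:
 v(a) = C1*exp(-a)


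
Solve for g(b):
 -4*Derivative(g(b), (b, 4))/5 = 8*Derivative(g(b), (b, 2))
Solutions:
 g(b) = C1 + C2*b + C3*sin(sqrt(10)*b) + C4*cos(sqrt(10)*b)


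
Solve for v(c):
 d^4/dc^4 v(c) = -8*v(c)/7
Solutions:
 v(c) = (C1*sin(2^(1/4)*7^(3/4)*c/7) + C2*cos(2^(1/4)*7^(3/4)*c/7))*exp(-2^(1/4)*7^(3/4)*c/7) + (C3*sin(2^(1/4)*7^(3/4)*c/7) + C4*cos(2^(1/4)*7^(3/4)*c/7))*exp(2^(1/4)*7^(3/4)*c/7)


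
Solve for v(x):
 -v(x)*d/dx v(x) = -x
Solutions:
 v(x) = -sqrt(C1 + x^2)
 v(x) = sqrt(C1 + x^2)


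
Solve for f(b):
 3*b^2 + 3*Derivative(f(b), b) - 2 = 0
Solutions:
 f(b) = C1 - b^3/3 + 2*b/3


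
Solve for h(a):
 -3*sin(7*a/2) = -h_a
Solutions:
 h(a) = C1 - 6*cos(7*a/2)/7


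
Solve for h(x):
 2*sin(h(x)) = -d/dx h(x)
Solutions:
 h(x) = -acos((-C1 - exp(4*x))/(C1 - exp(4*x))) + 2*pi
 h(x) = acos((-C1 - exp(4*x))/(C1 - exp(4*x)))


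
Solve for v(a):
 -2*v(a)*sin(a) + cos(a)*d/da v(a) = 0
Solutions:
 v(a) = C1/cos(a)^2


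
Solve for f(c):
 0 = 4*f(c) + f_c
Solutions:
 f(c) = C1*exp(-4*c)


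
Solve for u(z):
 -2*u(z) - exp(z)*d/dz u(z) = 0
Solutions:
 u(z) = C1*exp(2*exp(-z))


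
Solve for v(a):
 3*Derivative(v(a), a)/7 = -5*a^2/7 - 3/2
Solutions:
 v(a) = C1 - 5*a^3/9 - 7*a/2


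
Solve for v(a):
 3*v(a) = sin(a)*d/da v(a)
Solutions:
 v(a) = C1*(cos(a) - 1)^(3/2)/(cos(a) + 1)^(3/2)


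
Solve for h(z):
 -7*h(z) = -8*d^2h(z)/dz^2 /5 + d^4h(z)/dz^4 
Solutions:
 h(z) = (C1*sin(7^(1/4)*z*sin(atan(sqrt(159)/4)/2)) + C2*cos(7^(1/4)*z*sin(atan(sqrt(159)/4)/2)))*exp(-7^(1/4)*z*cos(atan(sqrt(159)/4)/2)) + (C3*sin(7^(1/4)*z*sin(atan(sqrt(159)/4)/2)) + C4*cos(7^(1/4)*z*sin(atan(sqrt(159)/4)/2)))*exp(7^(1/4)*z*cos(atan(sqrt(159)/4)/2))


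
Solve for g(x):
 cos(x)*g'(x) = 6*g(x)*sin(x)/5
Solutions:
 g(x) = C1/cos(x)^(6/5)


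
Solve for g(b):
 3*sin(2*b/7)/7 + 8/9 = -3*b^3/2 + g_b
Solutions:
 g(b) = C1 + 3*b^4/8 + 8*b/9 - 3*cos(2*b/7)/2


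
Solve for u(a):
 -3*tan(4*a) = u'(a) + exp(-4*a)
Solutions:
 u(a) = C1 - 3*log(tan(4*a)^2 + 1)/8 + exp(-4*a)/4


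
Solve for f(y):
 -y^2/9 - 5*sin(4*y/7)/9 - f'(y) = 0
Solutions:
 f(y) = C1 - y^3/27 + 35*cos(4*y/7)/36


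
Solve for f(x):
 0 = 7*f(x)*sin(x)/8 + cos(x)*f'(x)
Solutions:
 f(x) = C1*cos(x)^(7/8)


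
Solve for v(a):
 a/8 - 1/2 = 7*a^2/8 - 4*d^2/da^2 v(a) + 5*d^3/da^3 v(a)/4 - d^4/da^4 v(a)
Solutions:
 v(a) = C1 + C2*a + 7*a^4/384 + 9*a^3/512 + 199*a^2/8192 + (C3*sin(sqrt(231)*a/8) + C4*cos(sqrt(231)*a/8))*exp(5*a/8)


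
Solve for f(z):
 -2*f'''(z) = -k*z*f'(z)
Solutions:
 f(z) = C1 + Integral(C2*airyai(2^(2/3)*k^(1/3)*z/2) + C3*airybi(2^(2/3)*k^(1/3)*z/2), z)


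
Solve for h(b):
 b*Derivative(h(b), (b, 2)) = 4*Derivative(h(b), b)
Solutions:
 h(b) = C1 + C2*b^5


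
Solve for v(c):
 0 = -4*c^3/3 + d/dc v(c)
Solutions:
 v(c) = C1 + c^4/3


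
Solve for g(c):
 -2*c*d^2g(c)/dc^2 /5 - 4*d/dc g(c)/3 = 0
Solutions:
 g(c) = C1 + C2/c^(7/3)


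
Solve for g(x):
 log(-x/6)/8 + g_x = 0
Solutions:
 g(x) = C1 - x*log(-x)/8 + x*(1 + log(6))/8


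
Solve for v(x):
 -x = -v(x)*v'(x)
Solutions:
 v(x) = -sqrt(C1 + x^2)
 v(x) = sqrt(C1 + x^2)


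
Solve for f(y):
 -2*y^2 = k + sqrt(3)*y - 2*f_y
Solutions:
 f(y) = C1 + k*y/2 + y^3/3 + sqrt(3)*y^2/4


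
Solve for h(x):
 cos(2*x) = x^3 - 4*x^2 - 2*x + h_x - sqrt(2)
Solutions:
 h(x) = C1 - x^4/4 + 4*x^3/3 + x^2 + sqrt(2)*x + sin(2*x)/2


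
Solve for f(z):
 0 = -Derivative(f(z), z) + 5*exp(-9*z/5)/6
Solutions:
 f(z) = C1 - 25*exp(-9*z/5)/54


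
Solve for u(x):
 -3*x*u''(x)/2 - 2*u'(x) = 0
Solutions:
 u(x) = C1 + C2/x^(1/3)


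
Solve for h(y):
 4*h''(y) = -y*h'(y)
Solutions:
 h(y) = C1 + C2*erf(sqrt(2)*y/4)


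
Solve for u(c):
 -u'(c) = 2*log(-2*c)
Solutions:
 u(c) = C1 - 2*c*log(-c) + 2*c*(1 - log(2))


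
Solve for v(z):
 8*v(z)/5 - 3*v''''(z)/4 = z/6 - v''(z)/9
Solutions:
 v(z) = C1*exp(-sqrt(30)*z*sqrt(5 + sqrt(9745))/45) + C2*exp(sqrt(30)*z*sqrt(5 + sqrt(9745))/45) + C3*sin(sqrt(30)*z*sqrt(-5 + sqrt(9745))/45) + C4*cos(sqrt(30)*z*sqrt(-5 + sqrt(9745))/45) + 5*z/48


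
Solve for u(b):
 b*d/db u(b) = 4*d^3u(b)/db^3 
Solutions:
 u(b) = C1 + Integral(C2*airyai(2^(1/3)*b/2) + C3*airybi(2^(1/3)*b/2), b)


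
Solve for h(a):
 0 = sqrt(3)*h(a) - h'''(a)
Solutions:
 h(a) = C3*exp(3^(1/6)*a) + (C1*sin(3^(2/3)*a/2) + C2*cos(3^(2/3)*a/2))*exp(-3^(1/6)*a/2)


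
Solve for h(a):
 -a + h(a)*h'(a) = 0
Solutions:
 h(a) = -sqrt(C1 + a^2)
 h(a) = sqrt(C1 + a^2)


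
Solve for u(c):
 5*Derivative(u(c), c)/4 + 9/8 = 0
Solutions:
 u(c) = C1 - 9*c/10


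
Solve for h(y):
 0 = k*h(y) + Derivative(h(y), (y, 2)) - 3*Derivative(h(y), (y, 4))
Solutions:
 h(y) = C1*exp(-sqrt(6)*y*sqrt(1 - sqrt(12*k + 1))/6) + C2*exp(sqrt(6)*y*sqrt(1 - sqrt(12*k + 1))/6) + C3*exp(-sqrt(6)*y*sqrt(sqrt(12*k + 1) + 1)/6) + C4*exp(sqrt(6)*y*sqrt(sqrt(12*k + 1) + 1)/6)


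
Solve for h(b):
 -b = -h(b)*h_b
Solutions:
 h(b) = -sqrt(C1 + b^2)
 h(b) = sqrt(C1 + b^2)


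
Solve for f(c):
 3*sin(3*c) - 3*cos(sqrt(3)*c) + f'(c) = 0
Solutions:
 f(c) = C1 + sqrt(3)*sin(sqrt(3)*c) + cos(3*c)


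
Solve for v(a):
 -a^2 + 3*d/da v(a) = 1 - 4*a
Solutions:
 v(a) = C1 + a^3/9 - 2*a^2/3 + a/3


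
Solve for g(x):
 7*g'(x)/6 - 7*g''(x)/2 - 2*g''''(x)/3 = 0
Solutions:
 g(x) = C1 + C2*exp(7^(1/3)*x*(-(1 + 2*sqrt(2))^(1/3) + 7^(1/3)/(1 + 2*sqrt(2))^(1/3))/4)*sin(sqrt(3)*7^(1/3)*x*(7^(1/3)/(1 + 2*sqrt(2))^(1/3) + (1 + 2*sqrt(2))^(1/3))/4) + C3*exp(7^(1/3)*x*(-(1 + 2*sqrt(2))^(1/3) + 7^(1/3)/(1 + 2*sqrt(2))^(1/3))/4)*cos(sqrt(3)*7^(1/3)*x*(7^(1/3)/(1 + 2*sqrt(2))^(1/3) + (1 + 2*sqrt(2))^(1/3))/4) + C4*exp(-7^(1/3)*x*(-(1 + 2*sqrt(2))^(1/3) + 7^(1/3)/(1 + 2*sqrt(2))^(1/3))/2)


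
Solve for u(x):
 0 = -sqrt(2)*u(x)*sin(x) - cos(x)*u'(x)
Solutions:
 u(x) = C1*cos(x)^(sqrt(2))


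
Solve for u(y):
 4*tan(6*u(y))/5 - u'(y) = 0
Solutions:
 u(y) = -asin(C1*exp(24*y/5))/6 + pi/6
 u(y) = asin(C1*exp(24*y/5))/6


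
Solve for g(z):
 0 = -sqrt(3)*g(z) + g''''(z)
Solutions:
 g(z) = C1*exp(-3^(1/8)*z) + C2*exp(3^(1/8)*z) + C3*sin(3^(1/8)*z) + C4*cos(3^(1/8)*z)


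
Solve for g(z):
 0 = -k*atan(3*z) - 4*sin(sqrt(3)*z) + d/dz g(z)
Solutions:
 g(z) = C1 + k*(z*atan(3*z) - log(9*z^2 + 1)/6) - 4*sqrt(3)*cos(sqrt(3)*z)/3


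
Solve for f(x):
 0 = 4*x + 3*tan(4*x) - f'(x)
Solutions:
 f(x) = C1 + 2*x^2 - 3*log(cos(4*x))/4


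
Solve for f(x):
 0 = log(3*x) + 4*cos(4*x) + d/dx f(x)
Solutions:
 f(x) = C1 - x*log(x) - x*log(3) + x - sin(4*x)


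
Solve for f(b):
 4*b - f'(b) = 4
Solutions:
 f(b) = C1 + 2*b^2 - 4*b


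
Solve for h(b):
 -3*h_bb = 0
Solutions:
 h(b) = C1 + C2*b


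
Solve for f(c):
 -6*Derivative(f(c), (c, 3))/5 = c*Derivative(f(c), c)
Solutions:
 f(c) = C1 + Integral(C2*airyai(-5^(1/3)*6^(2/3)*c/6) + C3*airybi(-5^(1/3)*6^(2/3)*c/6), c)


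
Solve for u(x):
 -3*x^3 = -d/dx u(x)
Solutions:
 u(x) = C1 + 3*x^4/4


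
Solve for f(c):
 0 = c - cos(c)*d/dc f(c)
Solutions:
 f(c) = C1 + Integral(c/cos(c), c)


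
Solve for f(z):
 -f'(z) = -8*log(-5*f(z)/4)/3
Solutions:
 -3*Integral(1/(log(-_y) - 2*log(2) + log(5)), (_y, f(z)))/8 = C1 - z


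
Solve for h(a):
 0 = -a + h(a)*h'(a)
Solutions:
 h(a) = -sqrt(C1 + a^2)
 h(a) = sqrt(C1 + a^2)


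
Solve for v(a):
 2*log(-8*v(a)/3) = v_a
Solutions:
 -Integral(1/(log(-_y) - log(3) + 3*log(2)), (_y, v(a)))/2 = C1 - a


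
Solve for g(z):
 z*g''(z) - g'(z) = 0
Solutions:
 g(z) = C1 + C2*z^2


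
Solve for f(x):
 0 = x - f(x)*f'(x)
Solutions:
 f(x) = -sqrt(C1 + x^2)
 f(x) = sqrt(C1 + x^2)


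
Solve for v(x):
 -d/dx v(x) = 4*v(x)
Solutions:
 v(x) = C1*exp(-4*x)


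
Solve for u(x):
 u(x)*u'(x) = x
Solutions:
 u(x) = -sqrt(C1 + x^2)
 u(x) = sqrt(C1 + x^2)


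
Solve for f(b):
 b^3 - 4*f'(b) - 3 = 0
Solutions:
 f(b) = C1 + b^4/16 - 3*b/4


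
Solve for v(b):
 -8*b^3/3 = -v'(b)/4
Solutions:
 v(b) = C1 + 8*b^4/3


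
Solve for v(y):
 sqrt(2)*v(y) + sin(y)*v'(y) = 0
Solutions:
 v(y) = C1*(cos(y) + 1)^(sqrt(2)/2)/(cos(y) - 1)^(sqrt(2)/2)


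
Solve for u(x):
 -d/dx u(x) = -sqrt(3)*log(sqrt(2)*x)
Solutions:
 u(x) = C1 + sqrt(3)*x*log(x) - sqrt(3)*x + sqrt(3)*x*log(2)/2


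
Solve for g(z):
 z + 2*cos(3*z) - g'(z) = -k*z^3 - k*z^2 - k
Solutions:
 g(z) = C1 + k*z^4/4 + k*z^3/3 + k*z + z^2/2 + 2*sin(3*z)/3


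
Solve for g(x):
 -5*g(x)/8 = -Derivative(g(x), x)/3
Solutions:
 g(x) = C1*exp(15*x/8)


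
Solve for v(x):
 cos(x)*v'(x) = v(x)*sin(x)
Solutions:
 v(x) = C1/cos(x)


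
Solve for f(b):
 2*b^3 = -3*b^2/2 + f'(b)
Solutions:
 f(b) = C1 + b^4/2 + b^3/2


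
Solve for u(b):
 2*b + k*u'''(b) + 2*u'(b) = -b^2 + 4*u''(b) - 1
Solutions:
 u(b) = C1 + C2*exp(b*(-sqrt(2)*sqrt(2 - k) + 2)/k) + C3*exp(b*(sqrt(2)*sqrt(2 - k) + 2)/k) - b^3/6 - 3*b^2/2 + b*k/2 - 13*b/2


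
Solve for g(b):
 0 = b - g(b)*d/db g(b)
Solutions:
 g(b) = -sqrt(C1 + b^2)
 g(b) = sqrt(C1 + b^2)


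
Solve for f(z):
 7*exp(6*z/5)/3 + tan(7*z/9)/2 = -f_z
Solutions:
 f(z) = C1 - 35*exp(6*z/5)/18 + 9*log(cos(7*z/9))/14


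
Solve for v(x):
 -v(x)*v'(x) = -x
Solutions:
 v(x) = -sqrt(C1 + x^2)
 v(x) = sqrt(C1 + x^2)


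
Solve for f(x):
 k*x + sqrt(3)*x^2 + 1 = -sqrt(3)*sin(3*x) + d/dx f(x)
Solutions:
 f(x) = C1 + k*x^2/2 + sqrt(3)*x^3/3 + x - sqrt(3)*cos(3*x)/3


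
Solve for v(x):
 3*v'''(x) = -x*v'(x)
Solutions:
 v(x) = C1 + Integral(C2*airyai(-3^(2/3)*x/3) + C3*airybi(-3^(2/3)*x/3), x)


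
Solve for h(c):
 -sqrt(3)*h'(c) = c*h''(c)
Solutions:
 h(c) = C1 + C2*c^(1 - sqrt(3))


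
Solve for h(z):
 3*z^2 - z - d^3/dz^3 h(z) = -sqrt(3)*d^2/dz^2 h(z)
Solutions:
 h(z) = C1 + C2*z + C3*exp(sqrt(3)*z) - sqrt(3)*z^4/12 + z^3*(-6 + sqrt(3))/18 + z^2*(1 - 2*sqrt(3))/6


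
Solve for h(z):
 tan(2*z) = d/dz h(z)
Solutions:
 h(z) = C1 - log(cos(2*z))/2


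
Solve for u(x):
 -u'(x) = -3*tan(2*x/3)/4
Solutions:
 u(x) = C1 - 9*log(cos(2*x/3))/8


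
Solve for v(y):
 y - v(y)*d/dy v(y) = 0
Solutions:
 v(y) = -sqrt(C1 + y^2)
 v(y) = sqrt(C1 + y^2)


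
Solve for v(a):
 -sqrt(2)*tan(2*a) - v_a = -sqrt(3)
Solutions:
 v(a) = C1 + sqrt(3)*a + sqrt(2)*log(cos(2*a))/2


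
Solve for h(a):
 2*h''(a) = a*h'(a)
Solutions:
 h(a) = C1 + C2*erfi(a/2)


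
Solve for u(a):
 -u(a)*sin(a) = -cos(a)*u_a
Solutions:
 u(a) = C1/cos(a)


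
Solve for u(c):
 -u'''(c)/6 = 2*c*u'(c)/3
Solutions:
 u(c) = C1 + Integral(C2*airyai(-2^(2/3)*c) + C3*airybi(-2^(2/3)*c), c)


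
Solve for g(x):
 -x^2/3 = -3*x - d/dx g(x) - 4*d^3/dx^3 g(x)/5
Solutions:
 g(x) = C1 + C2*sin(sqrt(5)*x/2) + C3*cos(sqrt(5)*x/2) + x^3/9 - 3*x^2/2 - 8*x/15


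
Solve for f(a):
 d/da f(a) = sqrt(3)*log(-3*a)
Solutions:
 f(a) = C1 + sqrt(3)*a*log(-a) + sqrt(3)*a*(-1 + log(3))


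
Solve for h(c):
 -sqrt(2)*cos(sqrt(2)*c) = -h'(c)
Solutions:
 h(c) = C1 + sin(sqrt(2)*c)


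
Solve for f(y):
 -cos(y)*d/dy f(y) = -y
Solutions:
 f(y) = C1 + Integral(y/cos(y), y)


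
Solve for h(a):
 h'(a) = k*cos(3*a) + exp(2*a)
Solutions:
 h(a) = C1 + k*sin(3*a)/3 + exp(2*a)/2


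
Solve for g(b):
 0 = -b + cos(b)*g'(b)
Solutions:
 g(b) = C1 + Integral(b/cos(b), b)


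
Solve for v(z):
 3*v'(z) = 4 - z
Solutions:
 v(z) = C1 - z^2/6 + 4*z/3


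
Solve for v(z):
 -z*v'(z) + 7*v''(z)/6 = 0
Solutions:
 v(z) = C1 + C2*erfi(sqrt(21)*z/7)


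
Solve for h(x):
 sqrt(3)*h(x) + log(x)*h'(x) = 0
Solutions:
 h(x) = C1*exp(-sqrt(3)*li(x))


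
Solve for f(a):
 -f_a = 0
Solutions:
 f(a) = C1


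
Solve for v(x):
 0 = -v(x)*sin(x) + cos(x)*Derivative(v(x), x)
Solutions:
 v(x) = C1/cos(x)


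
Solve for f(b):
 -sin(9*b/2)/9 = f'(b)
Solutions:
 f(b) = C1 + 2*cos(9*b/2)/81


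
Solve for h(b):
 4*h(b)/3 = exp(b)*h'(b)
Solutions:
 h(b) = C1*exp(-4*exp(-b)/3)


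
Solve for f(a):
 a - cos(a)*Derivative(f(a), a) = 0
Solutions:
 f(a) = C1 + Integral(a/cos(a), a)


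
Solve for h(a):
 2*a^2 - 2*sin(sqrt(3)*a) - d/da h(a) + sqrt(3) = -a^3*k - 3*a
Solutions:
 h(a) = C1 + a^4*k/4 + 2*a^3/3 + 3*a^2/2 + sqrt(3)*a + 2*sqrt(3)*cos(sqrt(3)*a)/3


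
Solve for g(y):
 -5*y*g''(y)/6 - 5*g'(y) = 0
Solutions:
 g(y) = C1 + C2/y^5


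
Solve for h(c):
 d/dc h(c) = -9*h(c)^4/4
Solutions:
 h(c) = 2^(2/3)*(1/(C1 + 27*c))^(1/3)
 h(c) = (-6^(2/3) - 3*2^(2/3)*3^(1/6)*I)*(1/(C1 + 9*c))^(1/3)/6
 h(c) = (-6^(2/3) + 3*2^(2/3)*3^(1/6)*I)*(1/(C1 + 9*c))^(1/3)/6


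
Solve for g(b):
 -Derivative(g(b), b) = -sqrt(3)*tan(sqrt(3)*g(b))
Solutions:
 g(b) = sqrt(3)*(pi - asin(C1*exp(3*b)))/3
 g(b) = sqrt(3)*asin(C1*exp(3*b))/3


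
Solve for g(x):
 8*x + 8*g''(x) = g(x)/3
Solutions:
 g(x) = C1*exp(-sqrt(6)*x/12) + C2*exp(sqrt(6)*x/12) + 24*x


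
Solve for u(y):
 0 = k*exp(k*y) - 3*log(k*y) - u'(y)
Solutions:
 u(y) = C1 - 3*y*log(k*y) + 3*y + exp(k*y)
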